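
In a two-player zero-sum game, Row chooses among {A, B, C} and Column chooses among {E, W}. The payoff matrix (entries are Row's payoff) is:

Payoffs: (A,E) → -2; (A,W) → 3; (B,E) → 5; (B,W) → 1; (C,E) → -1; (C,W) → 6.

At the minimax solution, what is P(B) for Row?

Row minima: A → -2, B → 1, C → -1; maximin = 1.
Column maxima: E → 5, W → 6; minimax = 5.
1 ≠ 5, so there is no saddle point; optimal play is mixed.
A is strictly dominated by C, so Row never plays it.
On the remaining 2×2 (B, C vs E, W):
Let Row play B with probability p. Expected payoff against E: 5p + (-1)(1−p) = 6p − 1; against W: 1p + 6(1−p) = −5p + 6.
Setting these equal: 6p − 1 = −5p + 6 ⇒ 11p = 7 ⇒ p = 7/11, and the value is (6)·(7/11) − 1 = 31/11.
For Column: with q = P(E), equating B's and C's payoffs gives 4q + 1 = −7q + 6 ⇒ q = 5/11.

7/11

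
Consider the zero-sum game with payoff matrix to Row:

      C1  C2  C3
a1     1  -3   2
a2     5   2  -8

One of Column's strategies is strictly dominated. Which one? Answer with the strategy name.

C1

C2 holds Row's payoff strictly below C1 in every row: -3 < 1, 2 < 5.
So C1 is strictly dominated for Column.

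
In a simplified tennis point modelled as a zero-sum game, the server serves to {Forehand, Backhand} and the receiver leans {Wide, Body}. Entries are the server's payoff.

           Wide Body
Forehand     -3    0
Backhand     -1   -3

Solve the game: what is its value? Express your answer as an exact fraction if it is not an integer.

Row minima: Forehand → -3, Backhand → -3; maximin = -3.
Column maxima: Wide → -1, Body → 0; minimax = -1.
-3 ≠ -1, so there is no saddle point; optimal play is mixed.
Let the server play Forehand with probability p. Expected payoff against Wide: (-3)p + (-1)(1−p) = −2p − 1; against Body: 0p + (-3)(1−p) = 3p − 3.
Setting these equal: −2p − 1 = 3p − 3 ⇒ −5p = -2 ⇒ p = 2/5, and the value is (-2)·(2/5) − 1 = -9/5.
For the receiver: with q = P(Wide), equating Forehand's and Backhand's payoffs gives −3q = 2q − 3 ⇒ q = 3/5.

-9/5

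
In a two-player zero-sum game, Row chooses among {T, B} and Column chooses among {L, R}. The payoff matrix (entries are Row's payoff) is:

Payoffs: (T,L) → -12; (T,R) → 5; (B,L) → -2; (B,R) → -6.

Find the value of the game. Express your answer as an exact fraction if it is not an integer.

Row minima: T → -12, B → -6; maximin = -6.
Column maxima: L → -2, R → 5; minimax = -2.
-6 ≠ -2, so there is no saddle point; optimal play is mixed.
Let Row play T with probability p. Expected payoff against L: (-12)p + (-2)(1−p) = −10p − 2; against R: 5p + (-6)(1−p) = 11p − 6.
Setting these equal: −10p − 2 = 11p − 6 ⇒ −21p = -4 ⇒ p = 4/21, and the value is (-10)·(4/21) − 2 = -82/21.
For Column: with q = P(L), equating T's and B's payoffs gives −17q + 5 = 4q − 6 ⇒ q = 11/21.

-82/21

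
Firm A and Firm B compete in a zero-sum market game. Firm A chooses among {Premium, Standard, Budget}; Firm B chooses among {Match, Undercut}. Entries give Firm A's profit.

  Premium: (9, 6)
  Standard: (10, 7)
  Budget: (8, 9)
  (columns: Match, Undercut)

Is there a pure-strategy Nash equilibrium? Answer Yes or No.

No

Row minima: Premium → 6, Standard → 7, Budget → 8; maximin = 8.
Column maxima: Match → 10, Undercut → 9; minimax = 9.
8 ≠ 9, so no pure-strategy equilibrium exists.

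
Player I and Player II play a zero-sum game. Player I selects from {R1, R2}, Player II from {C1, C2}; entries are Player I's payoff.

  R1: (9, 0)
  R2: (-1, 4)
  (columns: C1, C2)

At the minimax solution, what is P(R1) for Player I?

5/14

Row minima: R1 → 0, R2 → -1; maximin = 0.
Column maxima: C1 → 9, C2 → 4; minimax = 4.
0 ≠ 4, so there is no saddle point; optimal play is mixed.
Let Player I play R1 with probability p. Expected payoff against C1: 9p + (-1)(1−p) = 10p − 1; against C2: 0p + 4(1−p) = −4p + 4.
Setting these equal: 10p − 1 = −4p + 4 ⇒ 14p = 5 ⇒ p = 5/14, and the value is (10)·(5/14) − 1 = 18/7.
For Player II: with q = P(C1), equating R1's and R2's payoffs gives 9q = −5q + 4 ⇒ q = 2/7.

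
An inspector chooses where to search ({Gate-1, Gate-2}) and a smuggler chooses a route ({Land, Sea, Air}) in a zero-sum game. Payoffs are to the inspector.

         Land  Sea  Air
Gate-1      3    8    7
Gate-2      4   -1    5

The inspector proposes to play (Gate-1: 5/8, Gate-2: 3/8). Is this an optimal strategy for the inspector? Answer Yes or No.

Against Land this mix gives (5/8)·3 + (3/8)·4 = 27/8.
Against Sea this mix gives (5/8)·8 + (3/8)·(-1) = 37/8.
Against Air this mix gives (5/8)·7 + (3/8)·5 = 25/4.
The smuggler will play Land, holding the inspector to 27/8. Shifting weight toward the row that does better against Land would raise this floor (the equalizing mix achieves 7/2 against both Land and Sea), so the proposed strategy is not optimal.

No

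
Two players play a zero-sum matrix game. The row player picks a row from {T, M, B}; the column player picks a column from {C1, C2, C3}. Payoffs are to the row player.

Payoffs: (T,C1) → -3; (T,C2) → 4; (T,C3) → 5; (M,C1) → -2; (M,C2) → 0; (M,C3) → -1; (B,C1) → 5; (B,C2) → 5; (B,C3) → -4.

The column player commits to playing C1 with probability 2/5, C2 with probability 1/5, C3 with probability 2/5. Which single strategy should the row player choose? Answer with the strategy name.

T

Expected payoff of T: (2/5)·(-3) + (1/5)·4 + (2/5)·5 = 8/5.
Expected payoff of M: (2/5)·(-2) + (1/5)·0 + (2/5)·(-1) = -6/5.
Expected payoff of B: (2/5)·5 + (1/5)·5 + (2/5)·(-4) = 7/5.
The largest is 8/5, so the row player's best response is T.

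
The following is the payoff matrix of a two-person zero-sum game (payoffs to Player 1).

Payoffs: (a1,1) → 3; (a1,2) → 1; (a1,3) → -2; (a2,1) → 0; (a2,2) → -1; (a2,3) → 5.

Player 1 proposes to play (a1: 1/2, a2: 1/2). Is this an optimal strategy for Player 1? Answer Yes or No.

Against 1 this mix gives (1/2)·3 + (1/2)·0 = 3/2.
Against 2 this mix gives (1/2)·1 + (1/2)·(-1) = 0.
Against 3 this mix gives (1/2)·(-2) + (1/2)·5 = 3/2.
Player 2 will play 2, holding Player 1 to 0. Shifting weight toward the row that does better against 2 would raise this floor (the equalizing mix achieves 1/3 against both 2 and 3), so the proposed strategy is not optimal.

No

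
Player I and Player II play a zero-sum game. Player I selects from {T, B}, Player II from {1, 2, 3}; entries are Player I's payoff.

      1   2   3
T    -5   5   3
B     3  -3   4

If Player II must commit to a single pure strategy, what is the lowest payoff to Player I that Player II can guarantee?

3

Column maxima: 1 → 3, 2 → 5, 3 → 4.
The smallest of these is 3.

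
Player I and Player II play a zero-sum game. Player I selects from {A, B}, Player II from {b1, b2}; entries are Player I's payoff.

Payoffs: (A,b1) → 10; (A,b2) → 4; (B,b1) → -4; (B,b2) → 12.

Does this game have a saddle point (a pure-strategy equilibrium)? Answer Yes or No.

Row minima: A → 4, B → -4; maximin = 4.
Column maxima: b1 → 10, b2 → 12; minimax = 10.
4 ≠ 10, so no pure-strategy equilibrium exists.

No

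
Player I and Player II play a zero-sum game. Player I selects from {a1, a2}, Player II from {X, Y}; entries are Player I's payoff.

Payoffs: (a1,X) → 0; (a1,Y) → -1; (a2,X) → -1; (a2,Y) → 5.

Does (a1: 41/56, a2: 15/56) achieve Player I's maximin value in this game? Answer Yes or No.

Against X this mix gives (41/56)·0 + (15/56)·(-1) = -15/56.
Against Y this mix gives (41/56)·(-1) + (15/56)·5 = 17/28.
Player II will play X, holding Player I to -15/56. Shifting weight toward the row that does better against X would raise this floor (the equalizing mix achieves -1/7 against both X and Y), so the proposed strategy is not optimal.

No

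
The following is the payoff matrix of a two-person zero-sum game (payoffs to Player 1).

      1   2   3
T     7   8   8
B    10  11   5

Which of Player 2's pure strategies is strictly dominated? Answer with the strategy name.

2

1 holds Player 1's payoff strictly below 2 in every row: 7 < 8, 10 < 11.
So 2 is strictly dominated for Player 2.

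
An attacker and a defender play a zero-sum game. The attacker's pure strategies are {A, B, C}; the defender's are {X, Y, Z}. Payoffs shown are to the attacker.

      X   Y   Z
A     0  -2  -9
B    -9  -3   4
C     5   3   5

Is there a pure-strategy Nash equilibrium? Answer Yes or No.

Row minima: A → -9, B → -9, C → 3; maximin = 3.
Column maxima: X → 5, Y → 3, Z → 5; minimax = 3.
maximin = minimax = 3, so a saddle point exists.

Yes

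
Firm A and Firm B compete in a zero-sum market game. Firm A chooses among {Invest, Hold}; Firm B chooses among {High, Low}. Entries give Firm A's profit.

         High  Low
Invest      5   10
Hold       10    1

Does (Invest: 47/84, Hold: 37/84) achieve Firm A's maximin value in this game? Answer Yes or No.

No

Against High this mix gives (47/84)·5 + (37/84)·10 = 605/84.
Against Low this mix gives (47/84)·10 + (37/84)·1 = 169/28.
Firm B will play Low, holding Firm A to 169/28. Shifting weight toward the row that does better against Low would raise this floor (the equalizing mix achieves 95/14 against both Low and High), so the proposed strategy is not optimal.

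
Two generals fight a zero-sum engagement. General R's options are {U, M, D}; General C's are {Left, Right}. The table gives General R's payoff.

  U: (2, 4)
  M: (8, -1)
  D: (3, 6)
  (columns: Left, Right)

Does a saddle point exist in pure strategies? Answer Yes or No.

Row minima: U → 2, M → -1, D → 3; maximin = 3.
Column maxima: Left → 8, Right → 6; minimax = 6.
3 ≠ 6, so no pure-strategy equilibrium exists.

No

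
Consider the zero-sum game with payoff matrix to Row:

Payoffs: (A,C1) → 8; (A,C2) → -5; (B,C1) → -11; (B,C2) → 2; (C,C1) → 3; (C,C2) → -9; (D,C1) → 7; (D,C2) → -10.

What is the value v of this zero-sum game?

Row minima: A → -5, B → -11, C → -9, D → -10; maximin = -5.
Column maxima: C1 → 8, C2 → 2; minimax = 2.
-5 ≠ 2, so there is no saddle point; optimal play is mixed.
C is strictly dominated by A, so Row never plays it.
D is strictly dominated by A, so Row never plays it.
On the remaining 2×2 (A, B vs C1, C2):
Let Row play A with probability p. Expected payoff against C1: 8p + (-11)(1−p) = 19p − 11; against C2: (-5)p + 2(1−p) = −7p + 2.
Setting these equal: 19p − 11 = −7p + 2 ⇒ 26p = 13 ⇒ p = 1/2, and the value is (19)·(1/2) − 11 = -3/2.
For Column: with q = P(C1), equating A's and B's payoffs gives 13q − 5 = −13q + 2 ⇒ q = 7/26.

-3/2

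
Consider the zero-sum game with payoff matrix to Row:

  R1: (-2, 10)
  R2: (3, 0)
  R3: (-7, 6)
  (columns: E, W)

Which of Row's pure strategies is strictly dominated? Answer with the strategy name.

R1 gives a strictly higher payoff than R3 against every column: -2 > -7, 10 > 6.
So R3 is strictly dominated and Row never plays it.

R3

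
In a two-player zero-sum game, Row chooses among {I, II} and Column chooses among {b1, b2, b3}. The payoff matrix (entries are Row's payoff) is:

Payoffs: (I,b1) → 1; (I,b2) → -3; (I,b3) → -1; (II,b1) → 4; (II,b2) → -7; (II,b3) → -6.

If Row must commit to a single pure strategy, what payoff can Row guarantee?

-3

Row minima: I → -3, II → -7.
The best of these is -3.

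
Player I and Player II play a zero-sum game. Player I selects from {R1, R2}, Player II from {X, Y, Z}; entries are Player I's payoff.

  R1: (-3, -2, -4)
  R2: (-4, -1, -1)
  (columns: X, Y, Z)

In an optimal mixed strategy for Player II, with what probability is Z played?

Row minima: R1 → -4, R2 → -4; maximin = -4.
Column maxima: X → -3, Y → -1, Z → -1; minimax = -3.
-4 ≠ -3, so there is no saddle point; optimal play is mixed.
Y is strictly dominated by X (it gives Player I strictly more in every row), so Player II never plays it.
On the remaining 2×2 (R1, R2 vs X, Z):
Let Player I play R1 with probability p. Expected payoff against X: (-3)p + (-4)(1−p) = p − 4; against Z: (-4)p + (-1)(1−p) = −3p − 1.
Setting these equal: p − 4 = −3p − 1 ⇒ 4p = 3 ⇒ p = 3/4, and the value is (1)·(3/4) − 4 = -13/4.
For Player II: with q = P(X), equating R1's and R2's payoffs gives q − 4 = −3q − 1 ⇒ q = 3/4.

1/4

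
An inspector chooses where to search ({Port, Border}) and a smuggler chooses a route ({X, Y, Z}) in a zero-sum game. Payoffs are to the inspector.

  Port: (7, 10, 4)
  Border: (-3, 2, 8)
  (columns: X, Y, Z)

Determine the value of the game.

Row minima: Port → 4, Border → -3; maximin = 4.
Column maxima: X → 7, Y → 10, Z → 8; minimax = 7.
4 ≠ 7, so there is no saddle point; optimal play is mixed.
Y is strictly dominated by X (it gives the inspector strictly more in every row), so the smuggler never plays it.
On the remaining 2×2 (Port, Border vs X, Z):
Let the inspector play Port with probability p. Expected payoff against X: 7p + (-3)(1−p) = 10p − 3; against Z: 4p + 8(1−p) = −4p + 8.
Setting these equal: 10p − 3 = −4p + 8 ⇒ 14p = 11 ⇒ p = 11/14, and the value is (10)·(11/14) − 3 = 34/7.
For the smuggler: with q = P(X), equating Port's and Border's payoffs gives 3q + 4 = −11q + 8 ⇒ q = 2/7.

34/7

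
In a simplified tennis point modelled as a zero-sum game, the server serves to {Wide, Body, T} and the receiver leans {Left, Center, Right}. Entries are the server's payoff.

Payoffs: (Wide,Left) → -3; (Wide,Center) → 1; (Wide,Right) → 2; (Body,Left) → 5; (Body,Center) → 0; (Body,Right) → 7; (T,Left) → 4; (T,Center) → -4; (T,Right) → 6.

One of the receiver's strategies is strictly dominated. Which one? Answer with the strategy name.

Right

Left holds the server's payoff strictly below Right in every row: -3 < 2, 5 < 7, 4 < 6.
So Right is strictly dominated for the receiver.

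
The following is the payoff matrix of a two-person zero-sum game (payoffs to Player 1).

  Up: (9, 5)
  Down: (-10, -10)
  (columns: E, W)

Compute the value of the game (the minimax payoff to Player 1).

5

Row minima: Up → 5, Down → -10; maximin = 5.
Column maxima: E → 9, W → 5; minimax = 5.
Since maximin = minimax = 5, there is a saddle point and the value is 5.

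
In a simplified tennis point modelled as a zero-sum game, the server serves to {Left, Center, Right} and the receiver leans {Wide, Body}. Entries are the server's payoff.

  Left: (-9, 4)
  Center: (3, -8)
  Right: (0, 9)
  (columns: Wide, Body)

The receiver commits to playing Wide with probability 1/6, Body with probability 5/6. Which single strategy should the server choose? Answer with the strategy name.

Expected payoff of Left: (1/6)·(-9) + (5/6)·4 = 11/6.
Expected payoff of Center: (1/6)·3 + (5/6)·(-8) = -37/6.
Expected payoff of Right: (1/6)·0 + (5/6)·9 = 15/2.
The largest is 15/2, so the server's best response is Right.

Right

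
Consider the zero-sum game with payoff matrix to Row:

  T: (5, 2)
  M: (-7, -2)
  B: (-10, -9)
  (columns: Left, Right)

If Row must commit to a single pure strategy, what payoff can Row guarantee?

Row minima: T → 2, M → -7, B → -10.
The best of these is 2.

2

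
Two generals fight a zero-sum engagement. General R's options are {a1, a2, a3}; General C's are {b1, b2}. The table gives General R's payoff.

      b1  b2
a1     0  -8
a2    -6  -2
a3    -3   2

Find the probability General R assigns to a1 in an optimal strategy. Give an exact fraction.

5/13

Row minima: a1 → -8, a2 → -6, a3 → -3; maximin = -3.
Column maxima: b1 → 0, b2 → 2; minimax = 0.
-3 ≠ 0, so there is no saddle point; optimal play is mixed.
a2 is strictly dominated by a3, so General R never plays it.
On the remaining 2×2 (a1, a3 vs b1, b2):
Let General R play a1 with probability p. Expected payoff against b1: 0p + (-3)(1−p) = 3p − 3; against b2: (-8)p + 2(1−p) = −10p + 2.
Setting these equal: 3p − 3 = −10p + 2 ⇒ 13p = 5 ⇒ p = 5/13, and the value is (3)·(5/13) − 3 = -24/13.
For General C: with q = P(b1), equating a1's and a3's payoffs gives 8q − 8 = −5q + 2 ⇒ q = 10/13.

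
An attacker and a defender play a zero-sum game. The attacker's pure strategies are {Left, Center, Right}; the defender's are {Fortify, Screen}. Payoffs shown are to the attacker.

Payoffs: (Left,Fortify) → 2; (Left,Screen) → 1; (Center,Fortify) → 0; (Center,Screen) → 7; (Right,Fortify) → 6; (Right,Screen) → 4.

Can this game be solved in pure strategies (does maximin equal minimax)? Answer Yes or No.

No

Row minima: Left → 1, Center → 0, Right → 4; maximin = 4.
Column maxima: Fortify → 6, Screen → 7; minimax = 6.
4 ≠ 6, so no pure-strategy equilibrium exists.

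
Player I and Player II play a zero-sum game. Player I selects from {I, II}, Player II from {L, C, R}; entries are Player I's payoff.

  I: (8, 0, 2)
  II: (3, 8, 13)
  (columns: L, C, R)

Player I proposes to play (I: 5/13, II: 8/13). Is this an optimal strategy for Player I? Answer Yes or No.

Against L this mix gives (5/13)·8 + (8/13)·3 = 64/13.
Against C this mix gives (5/13)·0 + (8/13)·8 = 64/13.
Against R this mix gives (5/13)·2 + (8/13)·13 = 114/13.
All of Player II's active replies (L, C) yield 64/13, and no column does worse for Player I. The mix makes Player II indifferent and guarantees 64/13, so it is optimal.

Yes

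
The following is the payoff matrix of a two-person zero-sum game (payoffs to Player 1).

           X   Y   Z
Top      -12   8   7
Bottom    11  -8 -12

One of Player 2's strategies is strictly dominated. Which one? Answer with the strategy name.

Z holds Player 1's payoff strictly below Y in every row: 7 < 8, -12 < -8.
So Y is strictly dominated for Player 2.

Y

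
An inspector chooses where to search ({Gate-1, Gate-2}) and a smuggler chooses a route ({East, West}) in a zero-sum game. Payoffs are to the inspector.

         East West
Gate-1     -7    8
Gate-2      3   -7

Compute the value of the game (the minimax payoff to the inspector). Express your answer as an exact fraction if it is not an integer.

Row minima: Gate-1 → -7, Gate-2 → -7; maximin = -7.
Column maxima: East → 3, West → 8; minimax = 3.
-7 ≠ 3, so there is no saddle point; optimal play is mixed.
Let the inspector play Gate-1 with probability p. Expected payoff against East: (-7)p + 3(1−p) = −10p + 3; against West: 8p + (-7)(1−p) = 15p − 7.
Setting these equal: −10p + 3 = 15p − 7 ⇒ −25p = -10 ⇒ p = 2/5, and the value is (-10)·(2/5) + 3 = -1.
For the smuggler: with q = P(East), equating Gate-1's and Gate-2's payoffs gives −15q + 8 = 10q − 7 ⇒ q = 3/5.

-1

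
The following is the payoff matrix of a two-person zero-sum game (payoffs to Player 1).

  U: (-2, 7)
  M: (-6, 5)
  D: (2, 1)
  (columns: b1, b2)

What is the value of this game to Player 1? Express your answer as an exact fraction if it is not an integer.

8/5

Row minima: U → -2, M → -6, D → 1; maximin = 1.
Column maxima: b1 → 2, b2 → 7; minimax = 2.
1 ≠ 2, so there is no saddle point; optimal play is mixed.
M is strictly dominated by U, so Player 1 never plays it.
On the remaining 2×2 (U, D vs b1, b2):
Let Player 1 play U with probability p. Expected payoff against b1: (-2)p + 2(1−p) = −4p + 2; against b2: 7p + 1(1−p) = 6p + 1.
Setting these equal: −4p + 2 = 6p + 1 ⇒ −10p = -1 ⇒ p = 1/10, and the value is (-4)·(1/10) + 2 = 8/5.
For Player 2: with q = P(b1), equating U's and D's payoffs gives −9q + 7 = q + 1 ⇒ q = 3/5.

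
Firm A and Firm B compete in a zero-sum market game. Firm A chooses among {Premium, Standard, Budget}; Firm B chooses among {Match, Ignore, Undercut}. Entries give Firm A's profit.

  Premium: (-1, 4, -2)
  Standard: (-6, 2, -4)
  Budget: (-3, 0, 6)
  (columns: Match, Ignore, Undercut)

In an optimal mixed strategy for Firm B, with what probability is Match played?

4/5

Row minima: Premium → -2, Standard → -6, Budget → -3; maximin = -2.
Column maxima: Match → -1, Ignore → 4, Undercut → 6; minimax = -1.
-2 ≠ -1, so there is no saddle point; optimal play is mixed.
Standard is strictly dominated by Premium, so Firm A never plays it.
Ignore is strictly dominated by Match (it gives Firm A strictly more in every row), so Firm B never plays it.
On the remaining 2×2 (Premium, Budget vs Match, Undercut):
Let Firm A play Premium with probability p. Expected payoff against Match: (-1)p + (-3)(1−p) = 2p − 3; against Undercut: (-2)p + 6(1−p) = −8p + 6.
Setting these equal: 2p − 3 = −8p + 6 ⇒ 10p = 9 ⇒ p = 9/10, and the value is (2)·(9/10) − 3 = -6/5.
For Firm B: with q = P(Match), equating Premium's and Budget's payoffs gives q − 2 = −9q + 6 ⇒ q = 4/5.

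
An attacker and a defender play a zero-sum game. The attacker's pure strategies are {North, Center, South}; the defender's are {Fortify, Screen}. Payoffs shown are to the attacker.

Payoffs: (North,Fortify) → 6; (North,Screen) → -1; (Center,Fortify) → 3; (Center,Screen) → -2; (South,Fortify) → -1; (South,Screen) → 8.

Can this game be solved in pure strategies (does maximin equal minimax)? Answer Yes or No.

Row minima: North → -1, Center → -2, South → -1; maximin = -1.
Column maxima: Fortify → 6, Screen → 8; minimax = 6.
-1 ≠ 6, so no pure-strategy equilibrium exists.

No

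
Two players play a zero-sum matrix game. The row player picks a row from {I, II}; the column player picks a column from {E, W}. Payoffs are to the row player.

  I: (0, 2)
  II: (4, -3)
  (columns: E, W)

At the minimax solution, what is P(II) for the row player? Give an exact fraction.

2/9

Row minima: I → 0, II → -3; maximin = 0.
Column maxima: E → 4, W → 2; minimax = 2.
0 ≠ 2, so there is no saddle point; optimal play is mixed.
Let the row player play I with probability p. Expected payoff against E: 0p + 4(1−p) = −4p + 4; against W: 2p + (-3)(1−p) = 5p − 3.
Setting these equal: −4p + 4 = 5p − 3 ⇒ −9p = -7 ⇒ p = 7/9, and the value is (-4)·(7/9) + 4 = 8/9.
For the column player: with q = P(E), equating I's and II's payoffs gives −2q + 2 = 7q − 3 ⇒ q = 5/9.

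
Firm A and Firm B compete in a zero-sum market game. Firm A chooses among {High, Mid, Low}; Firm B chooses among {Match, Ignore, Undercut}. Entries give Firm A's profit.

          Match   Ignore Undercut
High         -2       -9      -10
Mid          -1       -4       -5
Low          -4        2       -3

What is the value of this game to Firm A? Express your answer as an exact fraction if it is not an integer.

-17/5

Row minima: High → -10, Mid → -5, Low → -4; maximin = -4.
Column maxima: Match → -1, Ignore → 2, Undercut → -3; minimax = -3.
-4 ≠ -3, so there is no saddle point; optimal play is mixed.
High is strictly dominated by Mid, so Firm A never plays it.
Ignore is strictly dominated by Undercut (it gives Firm A strictly more in every row), so Firm B never plays it.
On the remaining 2×2 (Mid, Low vs Match, Undercut):
Let Firm A play Mid with probability p. Expected payoff against Match: (-1)p + (-4)(1−p) = 3p − 4; against Undercut: (-5)p + (-3)(1−p) = −2p − 3.
Setting these equal: 3p − 4 = −2p − 3 ⇒ 5p = 1 ⇒ p = 1/5, and the value is (3)·(1/5) − 4 = -17/5.
For Firm B: with q = P(Match), equating Mid's and Low's payoffs gives 4q − 5 = −q − 3 ⇒ q = 2/5.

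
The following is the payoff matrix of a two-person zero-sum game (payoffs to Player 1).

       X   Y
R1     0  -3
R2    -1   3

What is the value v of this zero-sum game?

-3/7

Row minima: R1 → -3, R2 → -1; maximin = -1.
Column maxima: X → 0, Y → 3; minimax = 0.
-1 ≠ 0, so there is no saddle point; optimal play is mixed.
Let Player 1 play R1 with probability p. Expected payoff against X: 0p + (-1)(1−p) = p − 1; against Y: (-3)p + 3(1−p) = −6p + 3.
Setting these equal: p − 1 = −6p + 3 ⇒ 7p = 4 ⇒ p = 4/7, and the value is (1)·(4/7) − 1 = -3/7.
For Player 2: with q = P(X), equating R1's and R2's payoffs gives 3q − 3 = −4q + 3 ⇒ q = 6/7.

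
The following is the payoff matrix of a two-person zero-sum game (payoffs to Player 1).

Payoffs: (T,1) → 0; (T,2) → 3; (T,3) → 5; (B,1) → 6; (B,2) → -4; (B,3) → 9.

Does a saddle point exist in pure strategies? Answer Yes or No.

No

Row minima: T → 0, B → -4; maximin = 0.
Column maxima: 1 → 6, 2 → 3, 3 → 9; minimax = 3.
0 ≠ 3, so no pure-strategy equilibrium exists.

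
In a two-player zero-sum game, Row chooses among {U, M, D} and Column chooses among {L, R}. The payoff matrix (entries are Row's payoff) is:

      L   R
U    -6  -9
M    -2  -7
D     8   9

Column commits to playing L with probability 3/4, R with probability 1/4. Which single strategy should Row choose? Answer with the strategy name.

Expected payoff of U: (3/4)·(-6) + (1/4)·(-9) = -27/4.
Expected payoff of M: (3/4)·(-2) + (1/4)·(-7) = -13/4.
Expected payoff of D: (3/4)·8 + (1/4)·9 = 33/4.
The largest is 33/4, so Row's best response is D.

D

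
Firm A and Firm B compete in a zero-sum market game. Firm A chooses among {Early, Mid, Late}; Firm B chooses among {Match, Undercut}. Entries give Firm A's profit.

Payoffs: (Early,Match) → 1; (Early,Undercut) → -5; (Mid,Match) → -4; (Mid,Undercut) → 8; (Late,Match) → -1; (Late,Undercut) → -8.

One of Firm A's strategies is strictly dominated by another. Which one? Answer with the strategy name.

Late

Early gives a strictly higher payoff than Late against every column: 1 > -1, -5 > -8.
So Late is strictly dominated and Firm A never plays it.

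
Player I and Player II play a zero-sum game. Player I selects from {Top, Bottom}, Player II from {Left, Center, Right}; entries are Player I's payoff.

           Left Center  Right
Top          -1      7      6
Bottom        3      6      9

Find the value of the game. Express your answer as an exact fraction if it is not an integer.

3

Row minima: Top → -1, Bottom → 3; maximin = 3.
Column maxima: Left → 3, Center → 7, Right → 9; minimax = 3.
Since maximin = minimax = 3, there is a saddle point and the value is 3.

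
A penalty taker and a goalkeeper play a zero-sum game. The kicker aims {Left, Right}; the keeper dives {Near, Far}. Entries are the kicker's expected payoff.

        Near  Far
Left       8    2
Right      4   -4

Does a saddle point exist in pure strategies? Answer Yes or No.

Yes

Row minima: Left → 2, Right → -4; maximin = 2.
Column maxima: Near → 8, Far → 2; minimax = 2.
maximin = minimax = 2, so a saddle point exists.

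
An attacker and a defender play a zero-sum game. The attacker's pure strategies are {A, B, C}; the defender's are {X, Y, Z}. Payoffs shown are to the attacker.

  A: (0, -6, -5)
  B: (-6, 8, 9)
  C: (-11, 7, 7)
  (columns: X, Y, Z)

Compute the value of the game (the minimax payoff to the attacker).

-9/5

Row minima: A → -6, B → -6, C → -11; maximin = -6.
Column maxima: X → 0, Y → 8, Z → 9; minimax = 0.
-6 ≠ 0, so there is no saddle point; optimal play is mixed.
C is strictly dominated by B, so the attacker never plays it.
With C eliminated, Z is strictly dominated by Y (it gives the attacker strictly more in every remaining row), so the defender never plays it.
On the remaining 2×2 (A, B vs X, Y):
Let the attacker play A with probability p. Expected payoff against X: 0p + (-6)(1−p) = 6p − 6; against Y: (-6)p + 8(1−p) = −14p + 8.
Setting these equal: 6p − 6 = −14p + 8 ⇒ 20p = 14 ⇒ p = 7/10, and the value is (6)·(7/10) − 6 = -9/5.
For the defender: with q = P(X), equating A's and B's payoffs gives 6q − 6 = −14q + 8 ⇒ q = 7/10.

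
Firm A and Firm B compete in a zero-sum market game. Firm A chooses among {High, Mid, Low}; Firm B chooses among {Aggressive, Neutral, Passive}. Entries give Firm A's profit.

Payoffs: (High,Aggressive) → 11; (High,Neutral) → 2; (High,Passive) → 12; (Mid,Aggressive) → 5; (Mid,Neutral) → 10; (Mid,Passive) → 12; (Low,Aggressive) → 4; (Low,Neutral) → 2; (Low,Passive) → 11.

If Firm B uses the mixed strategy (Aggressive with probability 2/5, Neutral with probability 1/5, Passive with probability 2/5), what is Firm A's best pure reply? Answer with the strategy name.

High

Expected payoff of High: (2/5)·11 + (1/5)·2 + (2/5)·12 = 48/5.
Expected payoff of Mid: (2/5)·5 + (1/5)·10 + (2/5)·12 = 44/5.
Expected payoff of Low: (2/5)·4 + (1/5)·2 + (2/5)·11 = 32/5.
The largest is 48/5, so Firm A's best response is High.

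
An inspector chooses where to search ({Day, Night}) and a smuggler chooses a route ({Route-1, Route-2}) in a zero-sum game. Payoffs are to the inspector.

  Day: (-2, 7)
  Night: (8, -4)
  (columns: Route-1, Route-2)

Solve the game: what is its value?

16/7

Row minima: Day → -2, Night → -4; maximin = -2.
Column maxima: Route-1 → 8, Route-2 → 7; minimax = 7.
-2 ≠ 7, so there is no saddle point; optimal play is mixed.
Let the inspector play Day with probability p. Expected payoff against Route-1: (-2)p + 8(1−p) = −10p + 8; against Route-2: 7p + (-4)(1−p) = 11p − 4.
Setting these equal: −10p + 8 = 11p − 4 ⇒ −21p = -12 ⇒ p = 4/7, and the value is (-10)·(4/7) + 8 = 16/7.
For the smuggler: with q = P(Route-1), equating Day's and Night's payoffs gives −9q + 7 = 12q − 4 ⇒ q = 11/21.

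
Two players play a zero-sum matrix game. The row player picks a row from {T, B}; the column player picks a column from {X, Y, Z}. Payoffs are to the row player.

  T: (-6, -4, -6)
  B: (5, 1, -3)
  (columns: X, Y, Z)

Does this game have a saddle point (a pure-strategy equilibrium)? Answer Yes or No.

Row minima: T → -6, B → -3; maximin = -3.
Column maxima: X → 5, Y → 1, Z → -3; minimax = -3.
maximin = minimax = -3, so a saddle point exists.

Yes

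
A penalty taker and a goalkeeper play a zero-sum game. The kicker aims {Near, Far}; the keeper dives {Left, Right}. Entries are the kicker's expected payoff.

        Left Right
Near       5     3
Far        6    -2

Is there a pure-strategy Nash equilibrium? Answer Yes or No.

Row minima: Near → 3, Far → -2; maximin = 3.
Column maxima: Left → 6, Right → 3; minimax = 3.
maximin = minimax = 3, so a saddle point exists.

Yes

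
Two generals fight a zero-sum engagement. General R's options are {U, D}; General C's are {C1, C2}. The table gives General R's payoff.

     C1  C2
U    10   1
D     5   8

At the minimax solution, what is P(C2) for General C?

Row minima: U → 1, D → 5; maximin = 5.
Column maxima: C1 → 10, C2 → 8; minimax = 8.
5 ≠ 8, so there is no saddle point; optimal play is mixed.
Let General R play U with probability p. Expected payoff against C1: 10p + 5(1−p) = 5p + 5; against C2: 1p + 8(1−p) = −7p + 8.
Setting these equal: 5p + 5 = −7p + 8 ⇒ 12p = 3 ⇒ p = 1/4, and the value is (5)·(1/4) + 5 = 25/4.
For General C: with q = P(C1), equating U's and D's payoffs gives 9q + 1 = −3q + 8 ⇒ q = 7/12.

5/12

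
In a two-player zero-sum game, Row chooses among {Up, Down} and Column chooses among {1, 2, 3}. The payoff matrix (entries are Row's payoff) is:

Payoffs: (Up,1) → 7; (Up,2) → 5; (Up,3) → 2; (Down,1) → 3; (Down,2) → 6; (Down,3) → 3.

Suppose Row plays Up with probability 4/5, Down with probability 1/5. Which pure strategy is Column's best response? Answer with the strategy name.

3

If Column plays 1, Row's expected payoff is (4/5)·7 + (1/5)·3 = 31/5.
If Column plays 2, Row's expected payoff is (4/5)·5 + (1/5)·6 = 26/5.
If Column plays 3, Row's expected payoff is (4/5)·2 + (1/5)·3 = 11/5.
Column minimizes Row's payoff; the smallest is 11/5, so the best response is 3.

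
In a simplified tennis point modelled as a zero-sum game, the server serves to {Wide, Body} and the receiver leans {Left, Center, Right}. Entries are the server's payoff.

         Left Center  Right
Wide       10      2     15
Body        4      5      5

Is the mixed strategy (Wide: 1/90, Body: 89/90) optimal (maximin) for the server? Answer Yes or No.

Against Left this mix gives (1/90)·10 + (89/90)·4 = 61/15.
Against Center this mix gives (1/90)·2 + (89/90)·5 = 149/30.
Against Right this mix gives (1/90)·15 + (89/90)·5 = 46/9.
The receiver will play Left, holding the server to 61/15. Shifting weight toward the row that does better against Left would raise this floor (the equalizing mix achieves 14/3 against both Left and Center), so the proposed strategy is not optimal.

No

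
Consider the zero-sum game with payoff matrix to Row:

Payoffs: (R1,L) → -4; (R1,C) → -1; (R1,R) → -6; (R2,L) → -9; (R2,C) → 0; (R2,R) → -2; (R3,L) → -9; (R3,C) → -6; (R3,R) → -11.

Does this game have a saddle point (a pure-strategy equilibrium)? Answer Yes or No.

No

Row minima: R1 → -6, R2 → -9, R3 → -11; maximin = -6.
Column maxima: L → -4, C → 0, R → -2; minimax = -4.
-6 ≠ -4, so no pure-strategy equilibrium exists.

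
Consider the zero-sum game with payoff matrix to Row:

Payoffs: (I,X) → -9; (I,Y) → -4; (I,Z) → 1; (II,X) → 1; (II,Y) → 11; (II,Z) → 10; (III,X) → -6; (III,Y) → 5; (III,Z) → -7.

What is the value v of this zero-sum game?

1

Row minima: I → -9, II → 1, III → -7; maximin = 1.
Column maxima: X → 1, Y → 11, Z → 10; minimax = 1.
Since maximin = minimax = 1, there is a saddle point and the value is 1.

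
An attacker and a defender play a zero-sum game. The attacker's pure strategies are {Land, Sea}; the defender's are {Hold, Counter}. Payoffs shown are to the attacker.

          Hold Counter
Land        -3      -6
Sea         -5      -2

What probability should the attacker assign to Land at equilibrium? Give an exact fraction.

Row minima: Land → -6, Sea → -5; maximin = -5.
Column maxima: Hold → -3, Counter → -2; minimax = -3.
-5 ≠ -3, so there is no saddle point; optimal play is mixed.
Let the attacker play Land with probability p. Expected payoff against Hold: (-3)p + (-5)(1−p) = 2p − 5; against Counter: (-6)p + (-2)(1−p) = −4p − 2.
Setting these equal: 2p − 5 = −4p − 2 ⇒ 6p = 3 ⇒ p = 1/2, and the value is (2)·(1/2) − 5 = -4.
For the defender: with q = P(Hold), equating Land's and Sea's payoffs gives 3q − 6 = −3q − 2 ⇒ q = 2/3.

1/2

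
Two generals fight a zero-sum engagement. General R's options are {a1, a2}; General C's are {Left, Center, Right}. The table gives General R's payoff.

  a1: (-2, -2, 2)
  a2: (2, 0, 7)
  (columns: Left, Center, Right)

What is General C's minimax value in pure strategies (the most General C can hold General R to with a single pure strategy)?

Column maxima: Left → 2, Center → 0, Right → 7.
The smallest of these is 0.

0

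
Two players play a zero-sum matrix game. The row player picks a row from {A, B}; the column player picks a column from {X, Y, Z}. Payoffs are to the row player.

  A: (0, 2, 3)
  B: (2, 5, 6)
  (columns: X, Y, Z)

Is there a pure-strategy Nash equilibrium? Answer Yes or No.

Yes

Row minima: A → 0, B → 2; maximin = 2.
Column maxima: X → 2, Y → 5, Z → 6; minimax = 2.
maximin = minimax = 2, so a saddle point exists.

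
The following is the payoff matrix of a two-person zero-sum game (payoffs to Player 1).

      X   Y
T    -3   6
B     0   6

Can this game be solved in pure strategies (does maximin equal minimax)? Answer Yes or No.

Row minima: T → -3, B → 0; maximin = 0.
Column maxima: X → 0, Y → 6; minimax = 0.
maximin = minimax = 0, so a saddle point exists.

Yes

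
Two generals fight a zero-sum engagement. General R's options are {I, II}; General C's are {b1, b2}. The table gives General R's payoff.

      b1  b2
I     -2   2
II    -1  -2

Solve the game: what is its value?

-6/5

Row minima: I → -2, II → -2; maximin = -2.
Column maxima: b1 → -1, b2 → 2; minimax = -1.
-2 ≠ -1, so there is no saddle point; optimal play is mixed.
Let General R play I with probability p. Expected payoff against b1: (-2)p + (-1)(1−p) = −p − 1; against b2: 2p + (-2)(1−p) = 4p − 2.
Setting these equal: −p − 1 = 4p − 2 ⇒ −5p = -1 ⇒ p = 1/5, and the value is (-1)·(1/5) − 1 = -6/5.
For General C: with q = P(b1), equating I's and II's payoffs gives −4q + 2 = q − 2 ⇒ q = 4/5.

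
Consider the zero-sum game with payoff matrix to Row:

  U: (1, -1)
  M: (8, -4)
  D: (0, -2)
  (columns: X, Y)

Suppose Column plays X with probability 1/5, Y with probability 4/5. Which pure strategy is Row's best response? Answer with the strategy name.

Expected payoff of U: (1/5)·1 + (4/5)·(-1) = -3/5.
Expected payoff of M: (1/5)·8 + (4/5)·(-4) = -8/5.
Expected payoff of D: (1/5)·0 + (4/5)·(-2) = -8/5.
The largest is -3/5, so Row's best response is U.

U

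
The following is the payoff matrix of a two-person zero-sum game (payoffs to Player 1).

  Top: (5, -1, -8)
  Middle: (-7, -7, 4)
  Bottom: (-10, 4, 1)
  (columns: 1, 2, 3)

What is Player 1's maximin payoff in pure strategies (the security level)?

-7

Row minima: Top → -8, Middle → -7, Bottom → -10.
The best of these is -7.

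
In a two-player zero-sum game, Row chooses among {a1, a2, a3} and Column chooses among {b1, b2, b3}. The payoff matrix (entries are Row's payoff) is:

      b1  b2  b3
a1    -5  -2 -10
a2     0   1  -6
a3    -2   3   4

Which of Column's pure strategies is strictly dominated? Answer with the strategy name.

b1 holds Row's payoff strictly below b2 in every row: -5 < -2, 0 < 1, -2 < 3.
So b2 is strictly dominated for Column.

b2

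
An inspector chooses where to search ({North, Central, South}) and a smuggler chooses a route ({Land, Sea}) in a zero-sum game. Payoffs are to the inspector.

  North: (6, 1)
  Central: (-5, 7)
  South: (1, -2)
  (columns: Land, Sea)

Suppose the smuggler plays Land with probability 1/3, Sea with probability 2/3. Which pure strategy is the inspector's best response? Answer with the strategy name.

Expected payoff of North: (1/3)·6 + (2/3)·1 = 8/3.
Expected payoff of Central: (1/3)·(-5) + (2/3)·7 = 3.
Expected payoff of South: (1/3)·1 + (2/3)·(-2) = -1.
The largest is 3, so the inspector's best response is Central.

Central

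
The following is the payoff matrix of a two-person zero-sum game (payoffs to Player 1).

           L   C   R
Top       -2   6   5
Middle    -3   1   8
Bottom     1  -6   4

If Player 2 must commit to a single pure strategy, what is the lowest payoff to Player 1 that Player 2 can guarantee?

1

Column maxima: L → 1, C → 6, R → 8.
The smallest of these is 1.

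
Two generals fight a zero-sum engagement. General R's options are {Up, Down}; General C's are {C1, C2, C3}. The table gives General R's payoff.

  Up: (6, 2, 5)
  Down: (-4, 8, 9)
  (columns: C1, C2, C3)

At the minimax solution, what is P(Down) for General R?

Row minima: Up → 2, Down → -4; maximin = 2.
Column maxima: C1 → 6, C2 → 8, C3 → 9; minimax = 6.
2 ≠ 6, so there is no saddle point; optimal play is mixed.
C3 is strictly dominated by C2 (it gives General R strictly more in every row), so General C never plays it.
On the remaining 2×2 (Up, Down vs C1, C2):
Let General R play Up with probability p. Expected payoff against C1: 6p + (-4)(1−p) = 10p − 4; against C2: 2p + 8(1−p) = −6p + 8.
Setting these equal: 10p − 4 = −6p + 8 ⇒ 16p = 12 ⇒ p = 3/4, and the value is (10)·(3/4) − 4 = 7/2.
For General C: with q = P(C1), equating Up's and Down's payoffs gives 4q + 2 = −12q + 8 ⇒ q = 3/8.

1/4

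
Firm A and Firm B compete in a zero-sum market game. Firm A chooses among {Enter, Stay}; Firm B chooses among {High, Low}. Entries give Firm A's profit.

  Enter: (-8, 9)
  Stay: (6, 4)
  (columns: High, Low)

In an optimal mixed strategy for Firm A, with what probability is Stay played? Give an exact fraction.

17/19

Row minima: Enter → -8, Stay → 4; maximin = 4.
Column maxima: High → 6, Low → 9; minimax = 6.
4 ≠ 6, so there is no saddle point; optimal play is mixed.
Let Firm A play Enter with probability p. Expected payoff against High: (-8)p + 6(1−p) = −14p + 6; against Low: 9p + 4(1−p) = 5p + 4.
Setting these equal: −14p + 6 = 5p + 4 ⇒ −19p = -2 ⇒ p = 2/19, and the value is (-14)·(2/19) + 6 = 86/19.
For Firm B: with q = P(High), equating Enter's and Stay's payoffs gives −17q + 9 = 2q + 4 ⇒ q = 5/19.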